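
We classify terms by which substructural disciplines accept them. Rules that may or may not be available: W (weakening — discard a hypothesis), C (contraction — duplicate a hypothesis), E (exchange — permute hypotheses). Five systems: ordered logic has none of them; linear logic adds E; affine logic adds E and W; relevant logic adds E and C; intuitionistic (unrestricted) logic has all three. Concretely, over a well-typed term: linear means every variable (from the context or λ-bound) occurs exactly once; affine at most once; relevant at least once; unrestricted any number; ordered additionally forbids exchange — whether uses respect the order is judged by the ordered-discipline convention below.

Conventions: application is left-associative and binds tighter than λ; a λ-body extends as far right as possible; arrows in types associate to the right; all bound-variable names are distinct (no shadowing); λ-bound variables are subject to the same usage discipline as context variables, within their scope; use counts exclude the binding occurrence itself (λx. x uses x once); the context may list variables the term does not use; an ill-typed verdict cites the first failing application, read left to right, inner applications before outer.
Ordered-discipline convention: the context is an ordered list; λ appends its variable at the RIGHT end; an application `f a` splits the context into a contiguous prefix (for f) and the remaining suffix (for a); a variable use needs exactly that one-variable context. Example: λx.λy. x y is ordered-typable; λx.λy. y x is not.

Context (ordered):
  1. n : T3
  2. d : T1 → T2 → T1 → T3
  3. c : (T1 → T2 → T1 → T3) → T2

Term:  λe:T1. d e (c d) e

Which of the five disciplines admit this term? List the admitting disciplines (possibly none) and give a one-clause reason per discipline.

accepted by: unrestricted
variable uses: n=0; d=2; c=1; e (λ-bound)=2
uses in reading order: d, e, c, d, e
typing: well-typed — term : T1 → T3
ordered: ✗ — uses contraction: d ×2, e ×2; n never used (weakening)
linear: ✗ — uses contraction: d ×2, e ×2; n never used (weakening)
affine: ✗ — uses contraction: d ×2, e ×2
relevant: ✗ — n never used (weakening)
unrestricted: ✓ — well-typed at T1 → T3; no restrictions here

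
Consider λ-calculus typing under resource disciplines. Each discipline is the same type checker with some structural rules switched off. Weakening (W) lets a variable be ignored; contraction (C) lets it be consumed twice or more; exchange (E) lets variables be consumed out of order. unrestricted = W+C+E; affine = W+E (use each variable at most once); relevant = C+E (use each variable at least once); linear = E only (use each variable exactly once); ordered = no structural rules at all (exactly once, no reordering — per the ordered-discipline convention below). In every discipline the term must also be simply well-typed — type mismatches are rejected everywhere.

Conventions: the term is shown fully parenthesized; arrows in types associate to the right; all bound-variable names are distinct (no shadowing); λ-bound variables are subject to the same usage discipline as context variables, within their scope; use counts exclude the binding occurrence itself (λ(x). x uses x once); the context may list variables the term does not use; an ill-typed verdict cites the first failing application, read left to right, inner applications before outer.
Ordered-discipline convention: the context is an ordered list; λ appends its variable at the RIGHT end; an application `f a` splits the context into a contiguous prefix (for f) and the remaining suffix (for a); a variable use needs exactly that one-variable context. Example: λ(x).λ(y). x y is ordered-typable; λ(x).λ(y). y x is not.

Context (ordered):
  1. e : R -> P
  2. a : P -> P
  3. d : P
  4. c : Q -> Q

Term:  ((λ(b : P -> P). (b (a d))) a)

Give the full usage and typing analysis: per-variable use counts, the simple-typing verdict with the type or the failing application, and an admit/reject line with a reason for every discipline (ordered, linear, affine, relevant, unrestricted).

counts: e: 0×; a: 2×; d: 1×; c: 0×; b (bound): 1×
uses in reading order: b, a, d, a
typing: the term checks, with type P
ordered ✗ (repeated use of a ×2; e, c left unused)
linear ✗ (repeated use of a ×2; e, c left unused)
affine ✗ (repeated use of a ×2)
relevant ✗ (e, c left unused)
unrestricted ✓ (type-checks (P) and nothing is barred)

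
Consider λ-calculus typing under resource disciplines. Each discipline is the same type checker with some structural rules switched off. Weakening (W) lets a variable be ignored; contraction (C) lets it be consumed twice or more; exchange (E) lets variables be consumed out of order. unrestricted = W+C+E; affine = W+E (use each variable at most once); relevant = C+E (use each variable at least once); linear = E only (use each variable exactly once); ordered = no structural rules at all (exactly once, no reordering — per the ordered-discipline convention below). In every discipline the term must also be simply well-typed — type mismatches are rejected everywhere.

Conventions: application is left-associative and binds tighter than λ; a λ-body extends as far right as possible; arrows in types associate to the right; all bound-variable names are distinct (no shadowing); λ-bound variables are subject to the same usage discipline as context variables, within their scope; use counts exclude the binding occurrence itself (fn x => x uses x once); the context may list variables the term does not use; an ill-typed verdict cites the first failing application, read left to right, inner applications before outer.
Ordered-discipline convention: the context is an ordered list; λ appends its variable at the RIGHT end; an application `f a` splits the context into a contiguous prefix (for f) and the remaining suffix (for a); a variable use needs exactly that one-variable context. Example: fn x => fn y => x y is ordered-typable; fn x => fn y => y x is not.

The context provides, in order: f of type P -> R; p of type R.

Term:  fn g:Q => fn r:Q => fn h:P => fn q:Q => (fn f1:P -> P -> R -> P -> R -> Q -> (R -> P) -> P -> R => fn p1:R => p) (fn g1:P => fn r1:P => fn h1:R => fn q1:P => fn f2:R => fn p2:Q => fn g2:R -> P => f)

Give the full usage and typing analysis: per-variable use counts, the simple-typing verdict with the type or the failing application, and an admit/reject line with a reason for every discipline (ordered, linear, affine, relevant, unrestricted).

use counts: f: 1, p: 1, g (bound): 0, r (bound): 0, h (bound): 0, q (bound): 0, f1 (bound): 0, p1 (bound): 0, g1 (bound): 0, r1 (bound): 0, h1 (bound): 0, q1 (bound): 0, f2 (bound): 0, p2 (bound): 0, g2 (bound): 0
use order (left to right): p, f
typing: well-typed — term : Q -> Q -> P -> Q -> R -> R
ordered: ✗ — unused: g, r, h, q, f1, p1, g1, r1, h1, q1, f2, p2, g2 — weakening required
linear: ✗ — unused: g, r, h, q, f1, p1, g1, r1, h1, q1, f2, p2, g2 — weakening required
affine: ✓ — none of f, p, g, r, h, q, f1, p1, g1, r1, h1, q1, f2, p2, g2 used more than once
relevant: ✗ — unused: g, r, h, q, f1, p1, g1, r1, h1, q1, f2, p2, g2 — weakening required
unrestricted: ✓ — well-typed at Q -> Q -> P -> Q -> R -> R; no restrictions here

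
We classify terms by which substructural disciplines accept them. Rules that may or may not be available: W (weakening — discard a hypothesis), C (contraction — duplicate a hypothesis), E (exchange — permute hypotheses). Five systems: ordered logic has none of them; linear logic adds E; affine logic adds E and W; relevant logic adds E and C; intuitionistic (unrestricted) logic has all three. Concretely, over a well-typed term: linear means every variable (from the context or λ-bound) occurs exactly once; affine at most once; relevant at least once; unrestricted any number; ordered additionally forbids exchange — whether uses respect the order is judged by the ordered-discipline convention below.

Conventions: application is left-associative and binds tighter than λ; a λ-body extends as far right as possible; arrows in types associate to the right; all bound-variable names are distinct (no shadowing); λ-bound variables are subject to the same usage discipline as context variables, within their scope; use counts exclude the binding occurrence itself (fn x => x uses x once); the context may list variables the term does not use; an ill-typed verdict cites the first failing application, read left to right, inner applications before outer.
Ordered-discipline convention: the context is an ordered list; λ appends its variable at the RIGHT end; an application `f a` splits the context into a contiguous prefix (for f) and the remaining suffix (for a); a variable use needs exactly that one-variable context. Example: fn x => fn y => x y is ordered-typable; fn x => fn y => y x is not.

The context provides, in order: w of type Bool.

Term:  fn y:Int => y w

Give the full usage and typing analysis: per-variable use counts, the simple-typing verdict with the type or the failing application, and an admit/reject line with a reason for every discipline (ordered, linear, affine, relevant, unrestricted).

use counts: w: 1; y (λ-bound): 1
order of uses: y, w
typing: ill-typed: non-arrow in function slot: Int
ordered ✗ (the type mismatch rejects it)
linear ✗ (not simply typable)
affine ✗ (fails simple typing)
relevant ✗ (a type mismatch blocks all five)
unrestricted ✗ (the type mismatch rejects it)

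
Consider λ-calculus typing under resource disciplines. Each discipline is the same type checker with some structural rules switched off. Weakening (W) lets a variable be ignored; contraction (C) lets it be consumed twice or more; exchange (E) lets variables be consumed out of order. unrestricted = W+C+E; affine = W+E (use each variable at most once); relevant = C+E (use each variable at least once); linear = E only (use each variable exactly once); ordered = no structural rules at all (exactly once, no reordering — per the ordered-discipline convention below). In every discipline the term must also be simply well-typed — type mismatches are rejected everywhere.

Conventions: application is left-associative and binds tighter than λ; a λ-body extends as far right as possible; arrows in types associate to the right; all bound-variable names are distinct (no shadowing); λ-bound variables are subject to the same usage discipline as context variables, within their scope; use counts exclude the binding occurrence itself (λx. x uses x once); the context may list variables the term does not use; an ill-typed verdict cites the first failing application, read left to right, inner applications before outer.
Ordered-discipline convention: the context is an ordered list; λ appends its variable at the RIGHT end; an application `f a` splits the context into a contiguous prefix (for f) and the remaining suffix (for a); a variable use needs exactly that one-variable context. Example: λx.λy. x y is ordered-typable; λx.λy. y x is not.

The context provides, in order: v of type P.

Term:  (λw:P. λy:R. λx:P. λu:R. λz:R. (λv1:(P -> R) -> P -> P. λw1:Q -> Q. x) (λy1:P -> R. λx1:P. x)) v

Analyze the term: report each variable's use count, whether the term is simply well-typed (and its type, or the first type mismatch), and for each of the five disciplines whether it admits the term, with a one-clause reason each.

counts: v: 1, w (bound): 0, y (bound): 0, x (bound): 2, u (bound): 0, z (bound): 0, v1 (bound): 0, w1 (bound): 0, y1 (bound): 0, x1 (bound): 0
uses in reading order: x, x, v
typing: well-typed — term : R -> P -> R -> R -> (Q -> Q) -> P
ordered: ✗, x ×2 used more than once (contraction); unused: w, y, u, z, v1, w1, y1, x1 — weakening required
linear: ✗, x ×2 used more than once (contraction); unused: w, y, u, z, v1, w1, y1, x1 — weakening required
affine: ✗, x ×2 used more than once (contraction)
relevant: ✗, unused: w, y, u, z, v1, w1, y1, x1 — weakening required
unrestricted: ✓, simply typable at R -> P -> R -> R -> (Q -> Q) -> P; W, C, E all held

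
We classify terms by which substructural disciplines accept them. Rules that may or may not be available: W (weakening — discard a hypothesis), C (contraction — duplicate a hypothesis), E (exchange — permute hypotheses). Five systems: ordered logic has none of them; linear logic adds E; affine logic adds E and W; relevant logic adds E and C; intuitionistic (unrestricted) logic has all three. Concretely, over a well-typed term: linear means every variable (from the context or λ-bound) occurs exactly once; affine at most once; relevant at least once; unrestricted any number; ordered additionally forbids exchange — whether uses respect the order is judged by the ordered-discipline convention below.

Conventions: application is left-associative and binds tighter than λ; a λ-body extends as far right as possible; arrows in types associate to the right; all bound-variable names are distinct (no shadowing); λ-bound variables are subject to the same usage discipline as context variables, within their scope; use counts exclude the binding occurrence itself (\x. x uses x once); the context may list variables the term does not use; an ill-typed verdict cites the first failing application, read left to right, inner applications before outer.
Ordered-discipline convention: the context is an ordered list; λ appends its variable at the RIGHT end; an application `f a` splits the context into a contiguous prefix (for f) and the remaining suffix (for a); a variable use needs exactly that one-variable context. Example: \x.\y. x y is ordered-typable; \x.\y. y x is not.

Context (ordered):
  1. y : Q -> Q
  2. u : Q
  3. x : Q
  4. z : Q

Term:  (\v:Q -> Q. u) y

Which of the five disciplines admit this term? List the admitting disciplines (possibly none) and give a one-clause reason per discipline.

admitted in: affine, unrestricted
usage: y: 1×; u: 1×; x: 0×; z: 0×; v (bound): 0×
left-to-right use order: u, y
typing: well-typed at Q
ordered ✗ (unused: x, z, v — weakening required)
linear ✗ (unused: x, z, v — weakening required)
affine ✓ (at most one use each (y, u, x, z, v))
relevant ✗ (unused: x, z, v — weakening required)
unrestricted ✓ (type-checks (Q) and nothing is barred)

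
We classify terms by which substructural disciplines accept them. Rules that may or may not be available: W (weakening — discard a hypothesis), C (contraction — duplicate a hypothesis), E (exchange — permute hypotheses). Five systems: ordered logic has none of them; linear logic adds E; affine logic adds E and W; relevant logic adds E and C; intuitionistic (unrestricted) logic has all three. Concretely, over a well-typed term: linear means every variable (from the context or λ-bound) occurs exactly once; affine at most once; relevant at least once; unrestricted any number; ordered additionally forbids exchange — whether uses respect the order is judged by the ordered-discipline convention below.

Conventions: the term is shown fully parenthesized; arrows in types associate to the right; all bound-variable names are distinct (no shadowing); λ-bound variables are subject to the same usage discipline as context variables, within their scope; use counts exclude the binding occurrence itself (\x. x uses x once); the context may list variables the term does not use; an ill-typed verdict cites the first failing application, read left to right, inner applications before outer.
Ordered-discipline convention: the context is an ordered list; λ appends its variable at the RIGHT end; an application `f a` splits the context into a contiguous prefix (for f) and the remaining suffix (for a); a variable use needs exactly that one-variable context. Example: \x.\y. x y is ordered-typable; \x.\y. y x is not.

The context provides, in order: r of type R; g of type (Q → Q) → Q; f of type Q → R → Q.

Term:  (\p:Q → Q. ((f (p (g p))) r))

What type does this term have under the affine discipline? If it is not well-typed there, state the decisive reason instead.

not well-typed under affine — p ×2 used more than once (contraction)
counts: r: 1×, g: 1×, f: 1×, p [bound]: 2×
uses in reading order: f, p, g, p, r
typing: ✓ — (Q → Q) → Q
per-discipline verdicts: ordered ✗ · linear ✗ · affine ✗ · relevant ✓ · unrestricted ✓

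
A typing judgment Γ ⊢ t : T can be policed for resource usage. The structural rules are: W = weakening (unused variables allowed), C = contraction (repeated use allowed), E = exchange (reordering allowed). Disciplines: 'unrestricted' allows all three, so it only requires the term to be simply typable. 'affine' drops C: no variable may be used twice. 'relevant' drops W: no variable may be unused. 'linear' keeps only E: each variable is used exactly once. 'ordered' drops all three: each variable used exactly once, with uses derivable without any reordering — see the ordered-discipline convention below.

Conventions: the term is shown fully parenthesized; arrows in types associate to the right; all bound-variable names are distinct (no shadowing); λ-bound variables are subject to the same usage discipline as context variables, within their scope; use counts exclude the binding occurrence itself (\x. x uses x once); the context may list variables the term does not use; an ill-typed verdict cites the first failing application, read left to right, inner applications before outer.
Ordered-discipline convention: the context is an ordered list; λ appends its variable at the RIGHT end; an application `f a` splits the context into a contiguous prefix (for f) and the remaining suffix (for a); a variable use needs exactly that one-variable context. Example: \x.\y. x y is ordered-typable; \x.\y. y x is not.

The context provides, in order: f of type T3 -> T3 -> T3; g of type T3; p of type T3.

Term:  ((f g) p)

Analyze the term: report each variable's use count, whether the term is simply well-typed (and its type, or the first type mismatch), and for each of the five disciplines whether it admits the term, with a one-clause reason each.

use counts: f ×1, g ×1, p ×1
order of uses: f, g, p
typing: ✓ — T3
ordered: ✓, one use each (f, g, p); ordered split holds
linear: ✓, exactly-once usage across f, g, p
affine: ✓, no duplicate uses among f, g, p
relevant: ✓, at least one use each (f, g, p)
unrestricted: ✓, simply typable at T3; W, C, E all held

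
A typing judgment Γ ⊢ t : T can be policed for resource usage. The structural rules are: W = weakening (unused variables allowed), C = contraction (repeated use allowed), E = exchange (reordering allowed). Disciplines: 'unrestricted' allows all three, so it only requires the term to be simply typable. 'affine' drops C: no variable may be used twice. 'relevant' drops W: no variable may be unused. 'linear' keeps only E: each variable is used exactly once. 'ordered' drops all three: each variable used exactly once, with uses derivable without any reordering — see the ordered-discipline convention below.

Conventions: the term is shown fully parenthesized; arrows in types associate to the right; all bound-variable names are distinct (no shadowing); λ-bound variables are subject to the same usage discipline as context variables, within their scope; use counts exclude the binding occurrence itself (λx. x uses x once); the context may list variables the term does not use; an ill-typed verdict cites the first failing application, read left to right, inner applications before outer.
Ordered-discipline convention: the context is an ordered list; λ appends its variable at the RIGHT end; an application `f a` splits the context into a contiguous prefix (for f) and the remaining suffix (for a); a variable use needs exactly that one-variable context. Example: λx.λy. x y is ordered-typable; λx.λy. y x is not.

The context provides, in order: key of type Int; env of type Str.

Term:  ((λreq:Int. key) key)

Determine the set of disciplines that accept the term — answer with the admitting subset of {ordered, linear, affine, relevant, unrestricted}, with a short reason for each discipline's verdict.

admitted in: unrestricted
usage: key=2; env=0; req [bound]=0
order of uses: key, key
typing: the term checks, with type Int
ordered: ✗ — uses contraction: key ×2; needs weakening: env, req unused
linear: ✗ — uses contraction: key ×2; needs weakening: env, req unused
affine: ✗ — uses contraction: key ×2
relevant: ✗ — needs weakening: env, req unused
unrestricted: ✓ — typability at Int is all that's needed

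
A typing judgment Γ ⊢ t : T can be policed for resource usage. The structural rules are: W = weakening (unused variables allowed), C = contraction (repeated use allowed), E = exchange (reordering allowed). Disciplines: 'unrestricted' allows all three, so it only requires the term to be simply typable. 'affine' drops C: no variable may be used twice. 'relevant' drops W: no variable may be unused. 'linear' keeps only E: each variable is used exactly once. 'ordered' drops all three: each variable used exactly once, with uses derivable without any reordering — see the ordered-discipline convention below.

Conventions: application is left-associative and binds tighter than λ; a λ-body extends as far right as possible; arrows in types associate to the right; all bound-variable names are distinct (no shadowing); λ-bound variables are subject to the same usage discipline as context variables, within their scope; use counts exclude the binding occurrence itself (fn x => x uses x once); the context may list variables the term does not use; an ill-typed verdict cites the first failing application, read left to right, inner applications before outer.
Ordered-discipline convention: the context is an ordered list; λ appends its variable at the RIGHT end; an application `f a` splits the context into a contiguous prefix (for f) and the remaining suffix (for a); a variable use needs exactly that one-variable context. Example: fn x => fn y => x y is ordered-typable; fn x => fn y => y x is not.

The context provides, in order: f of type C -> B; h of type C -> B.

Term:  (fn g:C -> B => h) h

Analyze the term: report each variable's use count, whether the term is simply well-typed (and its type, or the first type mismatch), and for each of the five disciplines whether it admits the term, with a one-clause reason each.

usage: f: 0×, h: 2×, g [bound]: 0×
left-to-right use order: h, h
typing: ✓ — C -> B
ordered: ✗ — h ×2 used more than once (contraction); needs weakening: f, g unused
linear: ✗ — h ×2 used more than once (contraction); needs weakening: f, g unused
affine: ✗ — h ×2 used more than once (contraction)
relevant: ✗ — needs weakening: f, g unused
unrestricted: ✓ — typability at C -> B is all that's needed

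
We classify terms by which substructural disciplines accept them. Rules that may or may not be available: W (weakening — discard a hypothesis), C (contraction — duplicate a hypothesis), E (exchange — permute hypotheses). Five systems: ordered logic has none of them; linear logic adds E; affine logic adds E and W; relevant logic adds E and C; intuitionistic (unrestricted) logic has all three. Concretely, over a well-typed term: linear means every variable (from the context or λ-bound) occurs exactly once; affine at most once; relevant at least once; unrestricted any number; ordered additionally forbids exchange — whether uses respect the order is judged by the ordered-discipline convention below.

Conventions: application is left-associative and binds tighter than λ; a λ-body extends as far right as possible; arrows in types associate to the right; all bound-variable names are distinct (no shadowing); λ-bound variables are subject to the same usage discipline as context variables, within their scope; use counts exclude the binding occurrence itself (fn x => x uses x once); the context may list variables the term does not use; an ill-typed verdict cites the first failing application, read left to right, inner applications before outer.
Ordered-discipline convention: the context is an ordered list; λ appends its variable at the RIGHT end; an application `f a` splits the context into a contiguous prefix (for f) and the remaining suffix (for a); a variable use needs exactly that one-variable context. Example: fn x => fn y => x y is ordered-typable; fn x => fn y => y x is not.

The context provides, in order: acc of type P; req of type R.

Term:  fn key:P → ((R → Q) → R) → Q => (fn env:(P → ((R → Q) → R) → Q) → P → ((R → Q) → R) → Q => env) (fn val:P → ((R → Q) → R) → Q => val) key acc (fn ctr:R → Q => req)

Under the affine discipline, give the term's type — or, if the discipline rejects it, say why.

term : (P → ((R → Q) → R) → Q) → Q
counts: acc ×1; req ×1; key (bound) ×1; env (bound) ×1; val (bound) ×1; ctr (bound) ×0
left-to-right use order: env, val, key, acc, req
typing: the term checks, with type (P → ((R → Q) → R) → Q) → Q
per-discipline verdicts: ordered ✗ · linear ✗ · affine ✓ · relevant ✗ · unrestricted ✓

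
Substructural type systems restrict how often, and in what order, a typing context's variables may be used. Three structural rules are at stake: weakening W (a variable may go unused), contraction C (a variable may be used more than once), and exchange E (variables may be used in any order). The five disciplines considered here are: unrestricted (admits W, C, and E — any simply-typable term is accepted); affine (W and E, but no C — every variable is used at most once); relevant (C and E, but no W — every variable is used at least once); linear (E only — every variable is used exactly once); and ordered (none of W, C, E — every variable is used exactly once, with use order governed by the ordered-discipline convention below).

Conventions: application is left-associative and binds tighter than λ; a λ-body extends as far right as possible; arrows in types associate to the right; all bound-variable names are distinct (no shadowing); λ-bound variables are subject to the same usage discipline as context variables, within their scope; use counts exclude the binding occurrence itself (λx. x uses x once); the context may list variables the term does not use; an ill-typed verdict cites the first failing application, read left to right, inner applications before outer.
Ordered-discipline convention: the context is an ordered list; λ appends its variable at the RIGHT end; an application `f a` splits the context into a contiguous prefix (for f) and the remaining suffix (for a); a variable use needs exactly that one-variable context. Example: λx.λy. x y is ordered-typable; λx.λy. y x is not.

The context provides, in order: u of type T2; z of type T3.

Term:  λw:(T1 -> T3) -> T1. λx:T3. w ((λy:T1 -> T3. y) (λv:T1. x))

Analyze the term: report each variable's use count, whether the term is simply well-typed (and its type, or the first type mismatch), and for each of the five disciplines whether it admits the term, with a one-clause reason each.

counts: u ×0; z ×0; w (λ-bound) ×1; x (λ-bound) ×1; y (λ-bound) ×1; v (λ-bound) ×0
uses in reading order: w, y, x
typing: well-typed at ((T1 -> T3) -> T1) -> T3 -> T1
ordered ✗ (u, z, v never used (weakening))
linear ✗ (u, z, v never used (weakening))
affine ✓ (u, z, w, x, y, v: no repeats, contraction unneeded)
relevant ✗ (u, z, v never used (weakening))
unrestricted ✓ (well-typed at ((T1 -> T3) -> T1) -> T3 -> T1; no restrictions here)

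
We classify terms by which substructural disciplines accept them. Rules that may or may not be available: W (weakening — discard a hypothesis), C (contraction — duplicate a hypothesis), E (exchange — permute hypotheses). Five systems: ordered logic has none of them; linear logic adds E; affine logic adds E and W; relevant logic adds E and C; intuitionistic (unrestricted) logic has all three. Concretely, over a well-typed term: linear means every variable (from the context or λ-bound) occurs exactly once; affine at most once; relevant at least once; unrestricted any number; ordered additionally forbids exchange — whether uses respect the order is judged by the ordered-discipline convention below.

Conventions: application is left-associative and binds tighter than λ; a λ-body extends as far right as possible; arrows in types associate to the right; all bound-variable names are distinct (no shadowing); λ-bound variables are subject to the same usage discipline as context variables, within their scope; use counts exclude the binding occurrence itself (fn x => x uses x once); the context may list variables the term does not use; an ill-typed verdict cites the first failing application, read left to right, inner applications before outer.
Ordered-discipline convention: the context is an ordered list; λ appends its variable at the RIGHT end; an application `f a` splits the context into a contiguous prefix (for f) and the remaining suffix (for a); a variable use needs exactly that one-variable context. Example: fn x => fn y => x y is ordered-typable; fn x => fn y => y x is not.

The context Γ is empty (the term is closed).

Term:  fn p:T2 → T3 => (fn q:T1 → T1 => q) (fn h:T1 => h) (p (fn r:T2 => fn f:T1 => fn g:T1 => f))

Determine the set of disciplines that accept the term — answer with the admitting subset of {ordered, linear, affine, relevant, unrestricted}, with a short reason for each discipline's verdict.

admitted by: none
counts: p (bound): 1×; q (bound): 1×; h (bound): 1×; r (bound): 0×; f (bound): 1×; g (bound): 0×
uses in reading order: q, h, p, f
typing: ill-typed: a function awaiting T2 gets T2 → T1 → T1 → T1
ordered: ✗ — the type mismatch rejects it
linear: ✗ — not simply typable
affine: ✗ — fails simple typing
relevant: ✗ — a type mismatch blocks all five
unrestricted: ✗ — the type mismatch rejects it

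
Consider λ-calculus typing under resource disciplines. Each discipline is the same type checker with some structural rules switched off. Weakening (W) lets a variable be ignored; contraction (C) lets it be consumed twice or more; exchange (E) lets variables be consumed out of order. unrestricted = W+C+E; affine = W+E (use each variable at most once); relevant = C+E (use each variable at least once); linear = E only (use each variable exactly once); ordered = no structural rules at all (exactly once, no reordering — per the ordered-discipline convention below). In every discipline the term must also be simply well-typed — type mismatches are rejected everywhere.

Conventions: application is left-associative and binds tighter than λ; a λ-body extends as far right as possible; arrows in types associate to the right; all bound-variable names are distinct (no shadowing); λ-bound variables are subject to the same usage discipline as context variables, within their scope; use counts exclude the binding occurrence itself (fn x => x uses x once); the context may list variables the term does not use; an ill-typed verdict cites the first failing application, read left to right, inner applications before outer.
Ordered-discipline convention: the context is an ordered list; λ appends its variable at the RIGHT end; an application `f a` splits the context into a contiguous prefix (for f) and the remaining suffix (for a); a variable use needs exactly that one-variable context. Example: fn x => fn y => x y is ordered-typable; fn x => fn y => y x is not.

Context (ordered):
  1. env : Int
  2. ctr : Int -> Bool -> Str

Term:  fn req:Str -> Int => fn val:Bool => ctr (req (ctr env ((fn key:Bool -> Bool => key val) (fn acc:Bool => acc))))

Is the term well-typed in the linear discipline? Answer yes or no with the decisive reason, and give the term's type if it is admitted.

no — needs contraction — ctr ×2
use counts: env ×1; ctr ×2; req (λ-bound) ×1; val (λ-bound) ×1; key (λ-bound) ×1; acc (λ-bound) ×1
uses in reading order: ctr, req, ctr, env, key, val, acc
typing: the term checks, with type (Str -> Int) -> Bool -> Bool -> Str
summary: ordered ✗, linear ✗, affine ✗, relevant ✓, unrestricted ✓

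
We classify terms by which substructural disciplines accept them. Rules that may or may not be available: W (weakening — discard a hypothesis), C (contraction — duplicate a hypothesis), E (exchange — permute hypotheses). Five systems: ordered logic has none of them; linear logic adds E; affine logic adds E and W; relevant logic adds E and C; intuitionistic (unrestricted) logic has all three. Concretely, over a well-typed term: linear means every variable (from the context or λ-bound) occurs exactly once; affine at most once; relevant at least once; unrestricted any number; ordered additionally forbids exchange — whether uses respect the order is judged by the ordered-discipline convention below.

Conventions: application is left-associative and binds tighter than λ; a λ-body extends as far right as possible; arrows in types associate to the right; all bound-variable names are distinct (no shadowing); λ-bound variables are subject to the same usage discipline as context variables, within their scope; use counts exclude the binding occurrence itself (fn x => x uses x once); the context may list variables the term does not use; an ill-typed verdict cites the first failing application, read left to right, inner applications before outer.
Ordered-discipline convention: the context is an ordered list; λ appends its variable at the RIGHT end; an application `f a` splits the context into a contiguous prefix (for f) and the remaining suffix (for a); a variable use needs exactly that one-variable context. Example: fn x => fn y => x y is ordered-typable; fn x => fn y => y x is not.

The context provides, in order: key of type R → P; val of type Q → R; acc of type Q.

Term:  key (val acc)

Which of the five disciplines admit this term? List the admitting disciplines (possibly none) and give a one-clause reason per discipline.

admitted by: ordered, linear, affine, relevant, unrestricted
counts: key: 1×; val: 1×; acc: 1×
order of uses: key, val, acc
typing: ✓ — P
ordered: ✓, single-use (key, val, acc), ordered derivation ok
linear: ✓, each of key, val, acc used exactly once
affine: ✓, no duplicate uses among key, val, acc
relevant: ✓, none of key, val, acc goes unused
unrestricted: ✓, type-checks (P) and nothing is barred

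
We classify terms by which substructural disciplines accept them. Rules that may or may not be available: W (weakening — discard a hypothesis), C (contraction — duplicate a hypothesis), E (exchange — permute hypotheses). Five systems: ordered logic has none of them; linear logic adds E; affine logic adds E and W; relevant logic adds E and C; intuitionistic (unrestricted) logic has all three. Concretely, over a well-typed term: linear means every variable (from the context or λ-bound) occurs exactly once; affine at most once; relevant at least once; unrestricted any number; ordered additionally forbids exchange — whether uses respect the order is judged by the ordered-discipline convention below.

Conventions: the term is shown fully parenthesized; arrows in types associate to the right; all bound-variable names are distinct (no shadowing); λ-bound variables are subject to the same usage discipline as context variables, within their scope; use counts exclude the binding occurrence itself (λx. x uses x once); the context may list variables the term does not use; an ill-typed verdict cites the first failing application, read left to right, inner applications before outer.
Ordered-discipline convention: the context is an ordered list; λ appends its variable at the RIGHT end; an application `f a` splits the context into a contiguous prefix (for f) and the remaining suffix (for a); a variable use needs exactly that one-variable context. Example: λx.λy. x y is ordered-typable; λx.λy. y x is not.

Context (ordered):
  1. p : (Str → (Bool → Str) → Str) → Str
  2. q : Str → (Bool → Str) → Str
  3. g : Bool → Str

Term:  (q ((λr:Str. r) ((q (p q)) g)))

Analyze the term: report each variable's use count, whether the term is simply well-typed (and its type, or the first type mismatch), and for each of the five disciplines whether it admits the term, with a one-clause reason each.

variable uses: p: 1×; q: 3×; g: 1×; r (λ-bound): 1×
uses in reading order: q, r, q, p, q, g
typing: ✓ — (Bool → Str) → Str
ordered ✗ (uses contraction: q ×3)
linear ✗ (uses contraction: q ×3)
affine ✗ (uses contraction: q ×3)
relevant ✓ (every one of p, q, g, r appears)
unrestricted ✓ (type-checks ((Bool → Str) → Str) and nothing is barred)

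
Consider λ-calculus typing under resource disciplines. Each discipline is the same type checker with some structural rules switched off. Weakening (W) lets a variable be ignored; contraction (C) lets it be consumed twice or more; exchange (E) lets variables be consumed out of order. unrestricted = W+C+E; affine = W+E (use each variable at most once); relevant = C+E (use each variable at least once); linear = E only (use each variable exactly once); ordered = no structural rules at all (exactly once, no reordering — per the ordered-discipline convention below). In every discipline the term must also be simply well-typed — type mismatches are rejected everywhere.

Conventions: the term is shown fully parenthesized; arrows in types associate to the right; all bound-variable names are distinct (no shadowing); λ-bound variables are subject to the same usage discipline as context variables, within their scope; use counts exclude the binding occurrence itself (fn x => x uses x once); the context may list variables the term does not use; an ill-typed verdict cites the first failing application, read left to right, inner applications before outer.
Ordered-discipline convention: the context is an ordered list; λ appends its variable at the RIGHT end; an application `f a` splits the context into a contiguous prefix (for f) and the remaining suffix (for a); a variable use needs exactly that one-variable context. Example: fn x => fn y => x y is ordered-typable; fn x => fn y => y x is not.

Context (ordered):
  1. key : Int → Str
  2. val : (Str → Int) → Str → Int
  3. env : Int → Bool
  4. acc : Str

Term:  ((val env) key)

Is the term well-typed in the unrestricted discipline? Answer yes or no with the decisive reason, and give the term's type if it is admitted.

no — fails simple typing
variable uses: key: 1×; val: 1×; env: 1×; acc: 0×
use order (left to right): val, env, key
typing: ill-typed: an argument Int → Bool mismatches the expected Str → Int
per-discipline verdicts: ordered ✗ · linear ✗ · affine ✗ · relevant ✗ · unrestricted ✗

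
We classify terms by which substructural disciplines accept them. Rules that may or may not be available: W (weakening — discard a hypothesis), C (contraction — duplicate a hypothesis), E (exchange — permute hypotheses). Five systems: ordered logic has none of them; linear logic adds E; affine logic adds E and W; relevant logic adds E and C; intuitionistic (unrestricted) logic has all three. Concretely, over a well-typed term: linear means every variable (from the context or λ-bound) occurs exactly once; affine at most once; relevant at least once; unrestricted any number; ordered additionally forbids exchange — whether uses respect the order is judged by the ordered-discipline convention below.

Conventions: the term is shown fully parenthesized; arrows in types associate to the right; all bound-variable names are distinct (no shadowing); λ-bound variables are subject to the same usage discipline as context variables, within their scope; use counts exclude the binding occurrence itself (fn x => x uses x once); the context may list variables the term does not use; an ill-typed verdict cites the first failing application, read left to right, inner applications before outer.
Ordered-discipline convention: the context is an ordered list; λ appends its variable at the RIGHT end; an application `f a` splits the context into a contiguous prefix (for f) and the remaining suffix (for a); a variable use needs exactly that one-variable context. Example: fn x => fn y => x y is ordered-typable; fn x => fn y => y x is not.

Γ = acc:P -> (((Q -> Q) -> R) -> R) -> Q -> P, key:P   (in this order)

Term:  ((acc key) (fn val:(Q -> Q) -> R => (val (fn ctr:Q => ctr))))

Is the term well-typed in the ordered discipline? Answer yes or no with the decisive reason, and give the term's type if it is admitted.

yes — acc, key, val, ctr: once each, no exchange needed; term : Q -> P
use counts: acc ×1, key ×1, val (λ-bound) ×1, ctr (λ-bound) ×1
left-to-right use order: acc, key, val, ctr
typing: ✓ — Q -> P
per-discipline verdicts: ordered ✓ · linear ✓ · affine ✓ · relevant ✓ · unrestricted ✓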